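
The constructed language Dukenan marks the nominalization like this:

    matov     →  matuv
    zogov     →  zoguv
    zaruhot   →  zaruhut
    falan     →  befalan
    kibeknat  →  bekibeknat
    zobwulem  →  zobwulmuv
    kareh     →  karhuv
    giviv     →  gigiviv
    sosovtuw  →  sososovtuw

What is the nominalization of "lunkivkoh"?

zaruhot and kibeknat both end in -t yet inflect differently (zaruhut, bekibeknat), so the final letter is not what conditions the rule; the last vowel is.
"lunkivkoh" has last vowel 'o'. The stems whose last vowel is 'o' (matov → matuv, zogov → zoguv, zaruhot → zaruhut) change the last vowel to 'u'.
So lunkivkoh → lunkivkuh.

lunkivkuh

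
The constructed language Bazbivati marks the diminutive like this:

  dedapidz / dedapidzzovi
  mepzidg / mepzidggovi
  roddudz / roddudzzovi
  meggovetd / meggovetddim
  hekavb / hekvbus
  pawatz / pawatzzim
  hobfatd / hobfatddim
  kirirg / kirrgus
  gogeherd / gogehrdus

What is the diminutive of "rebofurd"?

rebofrdus

"rebofurd" has second-to-last letter 'r'. The stems whose second-to-last letter is 'r' (gogeherd → gogehrdus, kirirg → kirrgus) delete the last vowel and add -us.
The other patterns: stems whose second-to-last letter is 't' double the final consonant and add -im; stems whose second-to-last letter is 'd' double the final consonant and add -ovi.
So rebofurd → rebofrdus.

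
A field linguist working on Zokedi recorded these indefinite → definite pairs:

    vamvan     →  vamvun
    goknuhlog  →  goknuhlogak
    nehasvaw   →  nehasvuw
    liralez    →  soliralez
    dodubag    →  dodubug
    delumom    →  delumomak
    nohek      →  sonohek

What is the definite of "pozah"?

dodubag and goknuhlog both end in -g yet inflect differently (dodubug, goknuhlogak), so the final letter is not what conditions the rule; the last vowel is.
"pozah" has last vowel 'a'. The stems whose last vowel is 'a' (dodubag → dodubug, nehasvaw → nehasvuw, vamvan → vamvun) change the last vowel to 'u'.
The other patterns: stems whose last vowel is 'o' add -ak; stems whose last vowel is 'e' add the prefix so-.
So pozah → pozuh.

pozuh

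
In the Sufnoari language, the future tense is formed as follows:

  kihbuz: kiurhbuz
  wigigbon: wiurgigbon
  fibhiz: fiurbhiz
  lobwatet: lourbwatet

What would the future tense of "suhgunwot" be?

suurhgunwot

Every pair shown (kihbuz → kiurhbuz, wigigbon → wiurgigbon, fibhiz → fiurbhiz, …) follows the same rule: insert -ur- after the first vowel.
So suhgunwot → suurhgunwot.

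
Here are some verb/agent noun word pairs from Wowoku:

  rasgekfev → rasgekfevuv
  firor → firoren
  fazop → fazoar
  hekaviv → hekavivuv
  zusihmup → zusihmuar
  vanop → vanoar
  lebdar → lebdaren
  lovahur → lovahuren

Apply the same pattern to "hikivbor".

hikivboren

firor and vanop both have last vowel 'o' yet inflect differently (firoren, vanoar), so the last vowel is not what conditions the rule; the final letter is.
"hikivbor" ends in -r. The stems ending in -r (firor → firoren, lebdar → lebdaren, lovahur → lovahuren) add -en.
So hikivbor → hikivboren.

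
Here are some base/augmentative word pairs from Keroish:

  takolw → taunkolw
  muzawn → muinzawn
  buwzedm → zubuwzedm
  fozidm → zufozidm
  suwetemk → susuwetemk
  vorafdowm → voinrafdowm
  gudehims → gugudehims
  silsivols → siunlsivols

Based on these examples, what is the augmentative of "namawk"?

silsivols and gudehims both end in -s yet inflect differently (siunlsivols, gugudehims), so the final letter is not what conditions the rule; the second-to-last letter is.
"namawk" has second-to-last letter 'w'. The stems whose second-to-last letter is 'w' (muzawn → muinzawn, vorafdowm → voinrafdowm) insert -in- after the first vowel.
The other patterns: stems whose second-to-last letter is 'd' add the prefix zu-; stems whose second-to-last letter is 'l' insert -un- after the first vowel; stems whose second-to-last letter is 'm' repeat the first consonant+vowel as a prefix.
So namawk → nainmawk.

nainmawk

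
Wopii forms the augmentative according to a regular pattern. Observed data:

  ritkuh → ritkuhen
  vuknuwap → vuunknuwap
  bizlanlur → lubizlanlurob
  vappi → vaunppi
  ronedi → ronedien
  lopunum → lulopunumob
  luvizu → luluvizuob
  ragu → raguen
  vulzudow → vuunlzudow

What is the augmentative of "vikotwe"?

"vikotwe" begins with v-. The stems beginning with v- (vappi → vaunppi, vulzudow → vuunlzudow, vuknuwap → vuunknuwap) insert -un- after the first vowel.
So vikotwe → viunkotwe.

viunkotwe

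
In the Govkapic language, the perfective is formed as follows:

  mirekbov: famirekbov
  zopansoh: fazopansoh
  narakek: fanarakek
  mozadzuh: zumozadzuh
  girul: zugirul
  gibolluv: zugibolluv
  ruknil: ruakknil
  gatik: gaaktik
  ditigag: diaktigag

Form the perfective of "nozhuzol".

zopansoh and mozadzuh both end in -h yet inflect differently (fazopansoh, zumozadzuh), so the final letter is not what conditions the rule; the last vowel is.
"nozhuzol" has last vowel 'o'. The stems whose last vowel is 'o' (mirekbov → famirekbov, zopansoh → fazopansoh) add the prefix fa-.
The other patterns: stems whose last vowel is 'u' add the prefix zu-; stems whose last vowel is 'a' or 'i' insert -ak- after the first vowel.
So nozhuzol → fanozhuzol.

fanozhuzol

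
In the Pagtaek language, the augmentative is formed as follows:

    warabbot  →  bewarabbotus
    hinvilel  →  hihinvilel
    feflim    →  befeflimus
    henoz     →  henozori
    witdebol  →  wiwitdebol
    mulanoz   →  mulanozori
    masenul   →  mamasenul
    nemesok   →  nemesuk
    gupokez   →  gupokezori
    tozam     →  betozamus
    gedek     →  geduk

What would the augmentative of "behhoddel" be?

hinvilel and gedek both have last vowel 'e' yet inflect differently (hihinvilel, geduk), so the last vowel is not what conditions the rule; the final letter is.
"behhoddel" ends in -l. The stems ending in -l (hinvilel → hihinvilel, witdebol → wiwitdebol, masenul → mamasenul) repeat the first consonant+vowel as a prefix.
The other patterns: stems ending in -k change the last vowel to 'u'; stems ending in -z add -ori; stems ending in -m or -t add be- … -us around the stem.
So behhoddel → bebehhoddel.

bebehhoddel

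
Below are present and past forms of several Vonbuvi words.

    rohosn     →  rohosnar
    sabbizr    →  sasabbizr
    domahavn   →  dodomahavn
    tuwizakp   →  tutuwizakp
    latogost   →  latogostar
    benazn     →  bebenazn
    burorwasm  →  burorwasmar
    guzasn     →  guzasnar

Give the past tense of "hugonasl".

guzasn and domahavn both end in -n yet inflect differently (guzasnar, dodomahavn), so the final letter is not what conditions the rule; the second-to-last letter is.
"hugonasl" has second-to-last letter 's'. The stems whose second-to-last letter is 's' (latogost → latogostar, guzasn → guzasnar, burorwasm → burorwasmar) add -ar.
So hugonasl → hugonaslar.

hugonaslar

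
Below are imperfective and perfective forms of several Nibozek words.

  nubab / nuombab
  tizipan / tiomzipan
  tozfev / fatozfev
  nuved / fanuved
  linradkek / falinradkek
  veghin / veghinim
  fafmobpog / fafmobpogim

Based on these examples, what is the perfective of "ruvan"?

ruomvan

"ruvan" has last vowel 'a'. The stems whose last vowel is 'a' (nubab → nuombab, tizipan → tiomzipan) insert -om- after the first vowel.
The other patterns: stems whose last vowel is 'e' add the prefix fa-; stems whose last vowel is 'i' or 'o' add -im.
So ruvan → ruomvan.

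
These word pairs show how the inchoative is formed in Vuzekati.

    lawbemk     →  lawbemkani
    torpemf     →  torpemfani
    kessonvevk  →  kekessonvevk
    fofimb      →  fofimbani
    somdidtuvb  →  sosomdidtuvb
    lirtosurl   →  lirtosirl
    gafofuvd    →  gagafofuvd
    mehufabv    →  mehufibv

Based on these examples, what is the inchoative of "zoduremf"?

zoduremfani

lawbemk and kessonvevk both end in -k yet inflect differently (lawbemkani, kekessonvevk), so the final letter is not what conditions the rule; the second-to-last letter is.
"zoduremf" has second-to-last letter 'm'. The stems whose second-to-last letter is 'm' (torpemf → torpemfani, fofimb → fofimbani, lawbemk → lawbemkani) add -ani.
So zoduremf → zoduremfani.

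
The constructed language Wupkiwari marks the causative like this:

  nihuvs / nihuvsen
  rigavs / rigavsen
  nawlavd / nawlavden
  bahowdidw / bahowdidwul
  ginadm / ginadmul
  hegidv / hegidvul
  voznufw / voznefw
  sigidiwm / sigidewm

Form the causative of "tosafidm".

tosafidmul

bahowdidw and voznufw both end in -w yet inflect differently (bahowdidwul, voznefw), so the final letter is not what conditions the rule; the second-to-last letter is.
"tosafidm" has second-to-last letter 'd'. The stems whose second-to-last letter is 'd' (bahowdidw → bahowdidwul, ginadm → ginadmul, hegidv → hegidvul) add -ul.
The other patterns: stems whose second-to-last letter is 'v' add -en; stems whose second-to-last letter is 'f' or 'w' change the last vowel to 'e'.
So tosafidm → tosafidmul.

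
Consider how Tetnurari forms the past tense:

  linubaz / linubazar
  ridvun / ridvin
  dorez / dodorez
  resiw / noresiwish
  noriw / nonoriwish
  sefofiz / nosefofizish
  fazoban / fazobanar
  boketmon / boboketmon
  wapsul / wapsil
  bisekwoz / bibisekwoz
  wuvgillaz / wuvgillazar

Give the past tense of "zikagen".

ridvun and fazoban both end in -n yet inflect differently (ridvin, fazobanar), so the final letter is not what conditions the rule; the last vowel is.
"zikagen" has last vowel 'e'. The one such stem in the data (dorez → dodorez) repeats the first consonant+vowel as a prefix (as do bisekwoz, boketmon), so the same rule applies.
The other patterns: stems whose last vowel is 'u' change the last vowel to 'i'; stems whose last vowel is 'i' add no- … -ish around the stem; stems whose last vowel is 'a' add -ar.
So zikagen → zizikagen.

zizikagen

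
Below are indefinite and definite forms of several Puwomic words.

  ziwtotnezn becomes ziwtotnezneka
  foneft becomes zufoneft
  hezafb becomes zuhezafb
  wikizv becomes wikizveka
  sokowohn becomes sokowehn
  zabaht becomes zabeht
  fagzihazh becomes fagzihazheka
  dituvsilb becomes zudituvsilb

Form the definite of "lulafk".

zululafk

"lulafk" has second-to-last letter 'f'. The stems whose second-to-last letter is 'f' (hezafb → zuhezafb, foneft → zufoneft) add the prefix zu-.
So lulafk → zululafk.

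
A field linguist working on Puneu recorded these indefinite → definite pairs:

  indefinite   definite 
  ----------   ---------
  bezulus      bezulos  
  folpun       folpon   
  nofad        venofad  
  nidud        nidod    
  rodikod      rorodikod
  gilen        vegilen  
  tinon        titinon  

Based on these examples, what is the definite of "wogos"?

tinon and folpun both end in -n yet inflect differently (titinon, folpon), so the final letter is not what conditions the rule; the last vowel is.
"wogos" has last vowel 'o'. The stems whose last vowel is 'o' (rodikod → rorodikod, tinon → titinon) repeat the first consonant+vowel as a prefix.
The other patterns: stems whose last vowel is 'u' change the last vowel to 'o'; stems whose last vowel is 'a' or 'e' add the prefix ve-.
So wogos → wowogos.

wowogos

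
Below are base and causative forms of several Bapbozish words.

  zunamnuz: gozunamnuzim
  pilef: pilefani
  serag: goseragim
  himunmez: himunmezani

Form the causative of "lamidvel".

lamidvelani

himunmez and zunamnuz both end in -z yet inflect differently (himunmezani, gozunamnuzim), so the final letter is not what conditions the rule; the last vowel is.
"lamidvel" has last vowel 'e'. The stems whose last vowel is 'e' (pilef → pilefani, himunmez → himunmezani) add -ani.
The other pattern: stems whose last vowel is 'a' or 'u' add go- … -im around the stem.
So lamidvel → lamidvelani.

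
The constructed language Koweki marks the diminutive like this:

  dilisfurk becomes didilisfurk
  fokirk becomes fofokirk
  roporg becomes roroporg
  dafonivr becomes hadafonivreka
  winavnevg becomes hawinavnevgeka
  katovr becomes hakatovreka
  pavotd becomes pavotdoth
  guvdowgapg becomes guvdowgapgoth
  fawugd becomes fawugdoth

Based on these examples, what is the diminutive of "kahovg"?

"kahovg" has second-to-last letter 'v'. The stems whose second-to-last letter is 'v' (dafonivr → hadafonivreka, winavnevg → hawinavnevgeka, katovr → hakatovreka) add ha- … -eka around the stem.
So kahovg → hakahovgeka.

hakahovgeka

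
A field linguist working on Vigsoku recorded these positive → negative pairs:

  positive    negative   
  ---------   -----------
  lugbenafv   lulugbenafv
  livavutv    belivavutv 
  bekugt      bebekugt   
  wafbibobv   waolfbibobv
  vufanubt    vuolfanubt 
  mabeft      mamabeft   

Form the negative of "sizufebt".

siolzufebt

"sizufebt" has second-to-last letter 'b'. The stems whose second-to-last letter is 'b' (wafbibobv → waolfbibobv, vufanubt → vuolfanubt) insert -ol- after the first vowel.
The other patterns: stems whose second-to-last letter is 'g' or 't' add the prefix be-; stems whose second-to-last letter is 'f' repeat the first consonant+vowel as a prefix.
So sizufebt → siolzufebt.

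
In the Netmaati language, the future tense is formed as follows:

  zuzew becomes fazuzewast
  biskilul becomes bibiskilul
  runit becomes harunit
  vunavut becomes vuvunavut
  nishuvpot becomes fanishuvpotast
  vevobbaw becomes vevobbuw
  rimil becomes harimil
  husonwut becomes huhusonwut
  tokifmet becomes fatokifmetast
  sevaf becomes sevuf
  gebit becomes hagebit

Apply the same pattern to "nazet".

fanazetast

vevobbaw and zuzew both end in -w yet inflect differently (vevobbuw, fazuzewast), so the final letter is not what conditions the rule; the last vowel is.
"nazet" has last vowel 'e'. The stems whose last vowel is 'e' (zuzew → fazuzewast, tokifmet → fatokifmetast) add fa- … -ast around the stem.
So nazet → fanazetast.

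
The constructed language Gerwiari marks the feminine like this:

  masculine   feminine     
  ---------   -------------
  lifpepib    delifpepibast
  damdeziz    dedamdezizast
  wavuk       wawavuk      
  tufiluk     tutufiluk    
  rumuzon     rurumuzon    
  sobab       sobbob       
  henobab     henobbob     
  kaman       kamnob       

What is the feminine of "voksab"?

"voksab" has last vowel 'a'. The stems whose last vowel is 'a' (sobab → sobbob, henobab → henobbob, kaman → kamnob) delete the last vowel and add -ob.
The other patterns: stems whose last vowel is 'i' add de- … -ast around the stem; stems whose last vowel is 'o' or 'u' repeat the first consonant+vowel as a prefix.
So voksab → voksbob.

voksbob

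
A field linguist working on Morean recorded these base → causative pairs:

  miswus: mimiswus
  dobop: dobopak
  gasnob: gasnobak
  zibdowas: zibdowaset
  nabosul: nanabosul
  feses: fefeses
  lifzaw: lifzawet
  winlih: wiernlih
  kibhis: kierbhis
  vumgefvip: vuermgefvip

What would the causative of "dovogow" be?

dovogowak

"dovogow" has last vowel 'o'. The stems whose last vowel is 'o' (dobop → dobopak, gasnob → gasnobak) add -ak.
The other patterns: stems whose last vowel is 'i' insert -er- after the first vowel; stems whose last vowel is 'a' add -et; stems whose last vowel is 'e' or 'u' repeat the first consonant+vowel as a prefix.
So dovogow → dovogowak.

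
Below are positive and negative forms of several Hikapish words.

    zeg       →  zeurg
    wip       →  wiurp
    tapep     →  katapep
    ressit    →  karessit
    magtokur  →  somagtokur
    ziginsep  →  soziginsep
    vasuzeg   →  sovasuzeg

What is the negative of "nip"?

"nip" has 1 vowel. The stems with 1 vowel (zeg → zeurg, wip → wiurp) insert -ur- after the first vowel.
The other patterns: stems with 2 vowels add the prefix ka-; stems with 3 vowels add the prefix so-.
So nip → niurp.

niurp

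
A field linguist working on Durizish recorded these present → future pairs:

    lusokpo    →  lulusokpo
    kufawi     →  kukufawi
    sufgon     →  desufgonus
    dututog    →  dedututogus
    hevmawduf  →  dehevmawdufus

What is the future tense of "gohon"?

degohonus

"gohon" ends in a consonant. The stems ending in a consonant (dututog → dedututogus, sufgon → desufgonus, hevmawduf → dehevmawdufus) add de- … -us around the stem.
So gohon → degohonus.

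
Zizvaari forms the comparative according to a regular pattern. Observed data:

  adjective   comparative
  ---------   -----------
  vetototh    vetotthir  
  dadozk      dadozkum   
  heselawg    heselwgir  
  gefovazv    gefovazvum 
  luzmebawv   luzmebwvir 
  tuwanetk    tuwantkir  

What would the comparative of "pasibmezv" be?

dadozk and tuwanetk both end in -k yet inflect differently (dadozkum, tuwantkir), so the final letter is not what conditions the rule; the second-to-last letter is.
"pasibmezv" has second-to-last letter 'z'. The stems whose second-to-last letter is 'z' (dadozk → dadozkum, gefovazv → gefovazvum) add -um.
So pasibmezv → pasibmezvum.

pasibmezvum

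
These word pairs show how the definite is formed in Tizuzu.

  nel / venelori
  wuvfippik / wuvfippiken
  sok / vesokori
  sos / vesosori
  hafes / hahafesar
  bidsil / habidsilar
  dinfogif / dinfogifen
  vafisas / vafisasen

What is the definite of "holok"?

nel and bidsil both end in -l yet inflect differently (venelori, habidsilar), so the final letter is not what conditions the rule; the number of vowels is.
"holok" has 2 vowels. The stems with 2 vowels (bidsil → habidsilar, hafes → hahafesar) add ha- … -ar around the stem.
The other patterns: stems with 1 vowel add ve- … -ori around the stem; stems with 3 vowels add -en.
So holok → haholokar.

haholokar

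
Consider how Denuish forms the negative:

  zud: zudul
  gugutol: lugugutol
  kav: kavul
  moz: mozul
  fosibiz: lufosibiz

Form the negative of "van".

vanul

fosibiz and moz both end in -z yet inflect differently (lufosibiz, mozul), so the final letter is not what conditions the rule; the number of vowels is.
"van" has 1 vowel. The stems with 1 vowel (moz → mozul, kav → kavul, zud → zudul) add -ul.
The other pattern: stems with 3 vowels add the prefix lu-.
So van → vanul.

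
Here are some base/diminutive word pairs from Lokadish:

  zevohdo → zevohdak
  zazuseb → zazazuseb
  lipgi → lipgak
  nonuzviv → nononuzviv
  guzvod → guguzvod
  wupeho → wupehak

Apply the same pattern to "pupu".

"pupu" ends in a vowel. The stems ending in a vowel (zevohdo → zevohdak, wupeho → wupehak, lipgi → lipgak) drop the final letter and add -ak.
So pupu → pupak.

pupak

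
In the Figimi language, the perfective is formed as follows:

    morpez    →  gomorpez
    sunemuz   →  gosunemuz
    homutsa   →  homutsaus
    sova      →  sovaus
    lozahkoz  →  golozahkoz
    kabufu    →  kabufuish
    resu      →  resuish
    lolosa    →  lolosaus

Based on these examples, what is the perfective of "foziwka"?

"foziwka" ends in -a. The stems ending in -a (lolosa → lolosaus, sova → sovaus, homutsa → homutsaus) add -us.
The other patterns: stems ending in -u add -ish; stems ending in -z add the prefix go-.
So foziwka → foziwkaus.

foziwkaus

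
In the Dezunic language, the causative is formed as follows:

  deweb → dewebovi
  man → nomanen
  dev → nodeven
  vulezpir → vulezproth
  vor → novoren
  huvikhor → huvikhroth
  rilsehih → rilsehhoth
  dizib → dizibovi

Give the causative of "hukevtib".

vor and huvikhor both end in -r yet inflect differently (novoren, huvikhroth), so the final letter is not what conditions the rule; the number of vowels is.
"hukevtib" has 3 vowels. The stems with 3 vowels (huvikhor → huvikhroth, vulezpir → vulezproth, rilsehih → rilsehhoth) delete the last vowel and add -oth.
So hukevtib → hukevtboth.

hukevtboth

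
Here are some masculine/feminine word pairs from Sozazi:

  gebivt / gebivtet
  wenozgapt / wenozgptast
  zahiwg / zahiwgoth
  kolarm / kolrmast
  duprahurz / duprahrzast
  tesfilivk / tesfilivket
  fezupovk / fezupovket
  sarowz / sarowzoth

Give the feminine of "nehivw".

nehivwet

"nehivw" has second-to-last letter 'v'. The stems whose second-to-last letter is 'v' (fezupovk → fezupovket, gebivt → gebivtet, tesfilivk → tesfilivket) add -et.
The other patterns: stems whose second-to-last letter is 'w' add -oth; stems whose second-to-last letter is 'p' or 'r' delete the last vowel and add -ast.
So nehivw → nehivwet.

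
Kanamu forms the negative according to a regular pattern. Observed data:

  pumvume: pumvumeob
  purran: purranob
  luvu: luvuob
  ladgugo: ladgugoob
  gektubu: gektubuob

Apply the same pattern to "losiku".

Every pair shown (pumvume → pumvumeob, purran → purranob, luvu → luvuob, …) follows the same rule: add -ob.
So losiku → losikuob.

losikuob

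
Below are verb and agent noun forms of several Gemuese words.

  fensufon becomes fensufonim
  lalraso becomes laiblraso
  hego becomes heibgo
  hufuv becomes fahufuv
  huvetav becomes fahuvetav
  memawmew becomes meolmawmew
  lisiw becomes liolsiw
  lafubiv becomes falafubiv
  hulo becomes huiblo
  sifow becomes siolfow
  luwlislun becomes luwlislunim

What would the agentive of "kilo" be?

fensufon and sifow both have last vowel 'o' yet inflect differently (fensufonim, siolfow), so the last vowel is not what conditions the rule; the final letter is.
"kilo" ends in -o. The stems ending in -o (hego → heibgo, hulo → huiblo, lalraso → laiblraso) insert -ib- after the first vowel.
The other patterns: stems ending in -n add -im; stems ending in -w insert -ol- after the first vowel; stems ending in -v add the prefix fa-.
So kilo → kiiblo.

kiiblo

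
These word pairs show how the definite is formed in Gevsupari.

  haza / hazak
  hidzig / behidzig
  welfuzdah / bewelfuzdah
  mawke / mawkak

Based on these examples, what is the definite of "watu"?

watak

welfuzdah and haza both have last vowel 'a' yet inflect differently (bewelfuzdah, hazak), so the last vowel is not what conditions the rule; whether the stem ends in a vowel or a consonant is.
"watu" ends in a vowel. The stems ending in a vowel (mawke → mawkak, haza → hazak) drop the final letter and add -ak.
So watu → watak.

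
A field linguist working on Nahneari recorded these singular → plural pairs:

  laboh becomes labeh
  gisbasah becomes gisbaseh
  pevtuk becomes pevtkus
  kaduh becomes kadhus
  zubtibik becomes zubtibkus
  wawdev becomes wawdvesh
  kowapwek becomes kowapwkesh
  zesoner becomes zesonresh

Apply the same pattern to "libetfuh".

"libetfuh" has last vowel 'u'. The stems whose last vowel is 'u' (pevtuk → pevtkus, kaduh → kadhus) delete the last vowel and add -us.
So libetfuh → libetfhus.

libetfhus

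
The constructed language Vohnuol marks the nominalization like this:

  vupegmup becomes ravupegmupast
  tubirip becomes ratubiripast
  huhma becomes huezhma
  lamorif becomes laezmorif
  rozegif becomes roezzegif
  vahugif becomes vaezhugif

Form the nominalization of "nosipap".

ranosipapast

tubirip and lamorif both have last vowel 'i' yet inflect differently (ratubiripast, laezmorif), so the last vowel is not what conditions the rule; the final letter is.
"nosipap" ends in -p. The stems ending in -p (vupegmup → ravupegmupast, tubirip → ratubiripast) add ra- … -ast around the stem.
So nosipap → ranosipapast.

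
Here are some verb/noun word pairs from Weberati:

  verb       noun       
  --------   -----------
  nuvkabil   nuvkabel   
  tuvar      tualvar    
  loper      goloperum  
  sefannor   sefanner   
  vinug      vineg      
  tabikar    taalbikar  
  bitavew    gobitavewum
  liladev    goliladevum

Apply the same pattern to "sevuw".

tabikar and loper both end in -r yet inflect differently (taalbikar, goloperum), so the final letter is not what conditions the rule; the last vowel is.
"sevuw" has last vowel 'u'. The one such stem in the data (vinug → vineg) changes the last vowel to 'e' (as do sefannor, nuvkabil), so the same rule applies.
The other patterns: stems whose last vowel is 'a' insert -al- after the first vowel; stems whose last vowel is 'e' add go- … -um around the stem.
So sevuw → sevew.

sevew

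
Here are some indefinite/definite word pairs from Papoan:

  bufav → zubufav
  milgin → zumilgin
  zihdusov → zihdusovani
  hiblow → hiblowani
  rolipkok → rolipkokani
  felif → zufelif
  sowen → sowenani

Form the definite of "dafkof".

sowen and milgin both end in -n yet inflect differently (sowenani, zumilgin), so the final letter is not what conditions the rule; the last vowel is.
"dafkof" has last vowel 'o'. The stems whose last vowel is 'o' (rolipkok → rolipkokani, zihdusov → zihdusovani, hiblow → hiblowani) add -ani.
The other pattern: stems whose last vowel is 'a' or 'i' add the prefix zu-.
So dafkof → dafkofani.

dafkofani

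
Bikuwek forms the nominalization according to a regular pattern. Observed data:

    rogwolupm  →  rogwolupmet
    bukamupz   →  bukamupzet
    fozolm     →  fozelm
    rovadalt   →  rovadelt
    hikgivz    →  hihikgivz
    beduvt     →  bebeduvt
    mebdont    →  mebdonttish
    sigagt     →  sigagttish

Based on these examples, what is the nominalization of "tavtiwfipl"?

tavtiwfiplet

rogwolupm and fozolm both end in -m yet inflect differently (rogwolupmet, fozelm), so the final letter is not what conditions the rule; the second-to-last letter is.
"tavtiwfipl" has second-to-last letter 'p'. The stems whose second-to-last letter is 'p' (rogwolupm → rogwolupmet, bukamupz → bukamupzet) add -et.
The other patterns: stems whose second-to-last letter is 'l' change the last vowel to 'e'; stems whose second-to-last letter is 'v' repeat the first consonant+vowel as a prefix; stems whose second-to-last letter is 'g' or 'n' double the final consonant and add -ish.
So tavtiwfipl → tavtiwfiplet.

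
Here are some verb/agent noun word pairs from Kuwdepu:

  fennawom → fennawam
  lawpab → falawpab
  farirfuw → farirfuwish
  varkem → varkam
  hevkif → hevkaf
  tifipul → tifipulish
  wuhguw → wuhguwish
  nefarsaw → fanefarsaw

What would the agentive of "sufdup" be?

"sufdup" has last vowel 'u'. The stems whose last vowel is 'u' (farirfuw → farirfuwish, wuhguw → wuhguwish, tifipul → tifipulish) add -ish.
So sufdup → sufdupish.

sufdupish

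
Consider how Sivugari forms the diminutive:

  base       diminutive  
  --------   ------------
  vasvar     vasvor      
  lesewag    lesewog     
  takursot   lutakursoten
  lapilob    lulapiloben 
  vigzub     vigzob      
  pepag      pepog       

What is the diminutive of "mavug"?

"mavug" has last vowel 'u'. The one such stem in the data (vigzub → vigzob) changes the last vowel to 'o' (as do lesewag, vasvar), so the same rule applies.
So mavug → mavog.

mavog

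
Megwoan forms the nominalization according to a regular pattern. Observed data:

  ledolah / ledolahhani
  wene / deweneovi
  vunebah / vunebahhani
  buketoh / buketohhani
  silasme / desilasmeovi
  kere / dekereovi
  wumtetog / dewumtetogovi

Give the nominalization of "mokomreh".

mokomrehhani

buketoh and wumtetog both have last vowel 'o' yet inflect differently (buketohhani, dewumtetogovi), so the last vowel is not what conditions the rule; the final letter is.
"mokomreh" ends in -h. The stems ending in -h (vunebah → vunebahhani, ledolah → ledolahhani, buketoh → buketohhani) double the final consonant and add -ani.
The other pattern: stems ending in -e or -g add de- … -ovi around the stem.
So mokomreh → mokomrehhani.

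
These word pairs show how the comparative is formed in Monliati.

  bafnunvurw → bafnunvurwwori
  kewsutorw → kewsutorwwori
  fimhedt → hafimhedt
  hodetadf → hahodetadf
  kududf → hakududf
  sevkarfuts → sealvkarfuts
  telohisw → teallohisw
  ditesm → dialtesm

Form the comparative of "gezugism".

bafnunvurw and telohisw both end in -w yet inflect differently (bafnunvurwwori, teallohisw), so the final letter is not what conditions the rule; the second-to-last letter is.
"gezugism" has second-to-last letter 's'. The stems whose second-to-last letter is 's' (telohisw → teallohisw, ditesm → dialtesm) insert -al- after the first vowel.
The other patterns: stems whose second-to-last letter is 'r' double the final consonant and add -ori; stems whose second-to-last letter is 'd' add the prefix ha-.
So gezugism → gealzugism.

gealzugism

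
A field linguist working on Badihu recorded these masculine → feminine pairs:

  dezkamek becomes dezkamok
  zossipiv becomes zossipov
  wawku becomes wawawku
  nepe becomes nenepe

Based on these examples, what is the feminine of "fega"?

fefega

"fega" ends in a vowel. The stems ending in a vowel (nepe → nenepe, wawku → wawawku) repeat the first consonant+vowel as a prefix.
The other pattern: stems ending in a consonant change the last vowel to 'o'.
So fega → fefega.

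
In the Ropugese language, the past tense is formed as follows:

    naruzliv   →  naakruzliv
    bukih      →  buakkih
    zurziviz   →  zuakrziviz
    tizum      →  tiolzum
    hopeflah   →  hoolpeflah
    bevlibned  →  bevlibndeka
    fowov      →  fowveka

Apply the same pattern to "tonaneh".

tonanheka

bukih and hopeflah both end in -h yet inflect differently (buakkih, hoolpeflah), so the final letter is not what conditions the rule; the last vowel is.
"tonaneh" has last vowel 'e'. The one such stem in the data (bevlibned → bevlibndeka) deletes the last vowel and adds -eka (as does fowov), so the same rule applies.
The other patterns: stems whose last vowel is 'i' insert -ak- after the first vowel; stems whose last vowel is 'a' or 'u' insert -ol- after the first vowel.
So tonaneh → tonanheka.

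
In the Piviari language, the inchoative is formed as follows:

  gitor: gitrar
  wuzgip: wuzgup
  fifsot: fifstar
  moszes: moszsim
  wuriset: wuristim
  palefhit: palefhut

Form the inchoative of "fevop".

fifsot and palefhit both end in -t yet inflect differently (fifstar, palefhut), so the final letter is not what conditions the rule; the last vowel is.
"fevop" has last vowel 'o'. The stems whose last vowel is 'o' (fifsot → fifstar, gitor → gitrar) delete the last vowel and add -ar.
The other patterns: stems whose last vowel is 'i' change the last vowel to 'u'; stems whose last vowel is 'e' delete the last vowel and add -im.
So fevop → fevpar.

fevpar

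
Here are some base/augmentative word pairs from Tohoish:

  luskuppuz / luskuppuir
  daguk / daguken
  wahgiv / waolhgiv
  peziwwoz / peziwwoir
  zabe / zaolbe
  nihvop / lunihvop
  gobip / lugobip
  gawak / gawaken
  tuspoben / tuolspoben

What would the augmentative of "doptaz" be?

daguk and luskuppuz both have last vowel 'u' yet inflect differently (daguken, luskuppuir), so the last vowel is not what conditions the rule; the final letter is.
"doptaz" ends in -z. The stems ending in -z (luskuppuz → luskuppuir, peziwwoz → peziwwoir) drop the final letter and add -ir.
So doptaz → doptair.

doptair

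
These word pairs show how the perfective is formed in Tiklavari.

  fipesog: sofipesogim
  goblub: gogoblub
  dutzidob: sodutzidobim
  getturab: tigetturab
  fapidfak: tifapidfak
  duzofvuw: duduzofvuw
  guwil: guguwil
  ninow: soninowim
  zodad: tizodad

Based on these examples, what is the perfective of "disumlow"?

sodisumlowim

dutzidob and getturab both end in -b yet inflect differently (sodutzidobim, tigetturab), so the final letter is not what conditions the rule; the last vowel is.
"disumlow" has last vowel 'o'. The stems whose last vowel is 'o' (ninow → soninowim, fipesog → sofipesogim, dutzidob → sodutzidobim) add so- … -im around the stem.
The other patterns: stems whose last vowel is 'a' add the prefix ti-; stems whose last vowel is 'i' or 'u' repeat the first consonant+vowel as a prefix.
So disumlow → sodisumlowim.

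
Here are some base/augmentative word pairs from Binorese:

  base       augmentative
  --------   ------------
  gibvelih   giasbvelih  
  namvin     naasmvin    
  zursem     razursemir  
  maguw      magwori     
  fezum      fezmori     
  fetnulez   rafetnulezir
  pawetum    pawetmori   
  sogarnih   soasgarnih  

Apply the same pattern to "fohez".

zursem and pawetum both end in -m yet inflect differently (razursemir, pawetmori), so the final letter is not what conditions the rule; the last vowel is.
"fohez" has last vowel 'e'. The stems whose last vowel is 'e' (zursem → razursemir, fetnulez → rafetnulezir) add ra- … -ir around the stem.
The other patterns: stems whose last vowel is 'u' delete the last vowel and add -ori; stems whose last vowel is 'i' insert -as- after the first vowel.
So fohez → rafohezir.

rafohezir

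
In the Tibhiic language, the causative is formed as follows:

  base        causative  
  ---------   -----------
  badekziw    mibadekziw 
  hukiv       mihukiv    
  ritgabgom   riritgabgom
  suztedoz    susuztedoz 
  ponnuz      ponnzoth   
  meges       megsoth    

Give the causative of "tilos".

titilos

suztedoz and ponnuz both end in -z yet inflect differently (susuztedoz, ponnzoth), so the final letter is not what conditions the rule; the last vowel is.
"tilos" has last vowel 'o'. The stems whose last vowel is 'o' (ritgabgom → riritgabgom, suztedoz → susuztedoz) repeat the first consonant+vowel as a prefix.
The other patterns: stems whose last vowel is 'i' add the prefix mi-; stems whose last vowel is 'e' or 'u' delete the last vowel and add -oth.
So tilos → titilos.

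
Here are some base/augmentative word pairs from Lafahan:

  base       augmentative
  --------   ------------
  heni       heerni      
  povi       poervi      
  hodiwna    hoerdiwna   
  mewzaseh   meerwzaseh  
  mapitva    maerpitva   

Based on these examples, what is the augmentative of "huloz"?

huerloz

Every pair shown (heni → heerni, povi → poervi, hodiwna → hoerdiwna, …) follows the same rule: insert -er- after the first vowel.
So huloz → huerloz.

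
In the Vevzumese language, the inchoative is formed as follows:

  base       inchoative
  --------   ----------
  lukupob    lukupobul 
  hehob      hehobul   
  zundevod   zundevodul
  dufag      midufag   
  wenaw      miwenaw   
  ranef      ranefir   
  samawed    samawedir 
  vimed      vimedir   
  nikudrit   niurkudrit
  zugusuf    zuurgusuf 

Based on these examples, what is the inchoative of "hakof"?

hakoful

zundevod and samawed both end in -d yet inflect differently (zundevodul, samawedir), so the final letter is not what conditions the rule; the last vowel is.
"hakof" has last vowel 'o'. The stems whose last vowel is 'o' (lukupob → lukupobul, hehob → hehobul, zundevod → zundevodul) add -ul.
The other patterns: stems whose last vowel is 'a' add the prefix mi-; stems whose last vowel is 'e' add -ir; stems whose last vowel is 'i' or 'u' insert -ur- after the first vowel.
So hakof → hakoful.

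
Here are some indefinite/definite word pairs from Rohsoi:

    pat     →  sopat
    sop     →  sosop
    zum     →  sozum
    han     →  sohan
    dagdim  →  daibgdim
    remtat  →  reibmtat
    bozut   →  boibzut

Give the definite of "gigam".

giibgam

zum and dagdim both end in -m yet inflect differently (sozum, daibgdim), so the final letter is not what conditions the rule; the number of vowels is.
"gigam" has 2 vowels. The stems with 2 vowels (dagdim → daibgdim, remtat → reibmtat, bozut → boibzut) insert -ib- after the first vowel.
The other pattern: stems with 1 vowel add the prefix so-.
So gigam → giibgam.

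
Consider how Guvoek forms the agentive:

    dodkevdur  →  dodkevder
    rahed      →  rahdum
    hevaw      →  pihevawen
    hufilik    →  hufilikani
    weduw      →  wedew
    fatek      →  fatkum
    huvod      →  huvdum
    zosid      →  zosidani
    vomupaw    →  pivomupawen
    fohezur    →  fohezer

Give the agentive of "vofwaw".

hevaw and weduw both end in -w yet inflect differently (pihevawen, wedew), so the final letter is not what conditions the rule; the last vowel is.
"vofwaw" has last vowel 'a'. The stems whose last vowel is 'a' (hevaw → pihevawen, vomupaw → pivomupawen) add pi- … -en around the stem.
The other patterns: stems whose last vowel is 'i' add -ani; stems whose last vowel is 'u' change the last vowel to 'e'; stems whose last vowel is 'e' or 'o' delete the last vowel and add -um.
So vofwaw → pivofwawen.

pivofwawen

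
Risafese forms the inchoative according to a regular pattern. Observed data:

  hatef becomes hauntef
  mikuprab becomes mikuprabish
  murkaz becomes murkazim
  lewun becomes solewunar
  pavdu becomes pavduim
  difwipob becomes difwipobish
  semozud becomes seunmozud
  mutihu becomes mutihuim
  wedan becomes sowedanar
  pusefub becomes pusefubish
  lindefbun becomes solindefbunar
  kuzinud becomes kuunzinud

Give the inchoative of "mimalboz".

mimalbozim

pavdu and lewun both have last vowel 'u' yet inflect differently (pavduim, solewunar), so the last vowel is not what conditions the rule; the final letter is.
"mimalboz" ends in -z. The one such stem in the data (murkaz → murkazim) adds -im, so the same rule applies.
The other patterns: stems ending in -n add so- … -ar around the stem; stems ending in -b add -ish; stems ending in -d or -f insert -un- after the first vowel.
So mimalboz → mimalbozim.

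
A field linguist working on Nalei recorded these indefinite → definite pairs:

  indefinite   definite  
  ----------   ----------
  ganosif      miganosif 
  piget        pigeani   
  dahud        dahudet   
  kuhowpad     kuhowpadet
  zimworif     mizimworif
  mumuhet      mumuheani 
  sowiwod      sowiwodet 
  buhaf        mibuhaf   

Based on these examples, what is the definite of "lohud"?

lohudet

kuhowpad and buhaf both have last vowel 'a' yet inflect differently (kuhowpadet, mibuhaf), so the last vowel is not what conditions the rule; the final letter is.
"lohud" ends in -d. The stems ending in -d (dahud → dahudet, kuhowpad → kuhowpadet, sowiwod → sowiwodet) add -et.
The other patterns: stems ending in -t drop the final letter and add -ani; stems ending in -f add the prefix mi-.
So lohud → lohudet.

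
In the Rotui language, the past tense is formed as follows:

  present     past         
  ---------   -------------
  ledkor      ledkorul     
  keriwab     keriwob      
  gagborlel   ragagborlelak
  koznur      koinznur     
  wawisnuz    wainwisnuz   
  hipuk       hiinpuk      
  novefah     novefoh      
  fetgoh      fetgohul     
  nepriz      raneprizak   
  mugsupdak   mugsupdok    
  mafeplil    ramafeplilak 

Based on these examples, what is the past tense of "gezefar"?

gezefor

mugsupdak and hipuk both end in -k yet inflect differently (mugsupdok, hiinpuk), so the final letter is not what conditions the rule; the last vowel is.
"gezefar" has last vowel 'a'. The stems whose last vowel is 'a' (mugsupdak → mugsupdok, keriwab → keriwob, novefah → novefoh) change the last vowel to 'o'.
So gezefar → gezefor.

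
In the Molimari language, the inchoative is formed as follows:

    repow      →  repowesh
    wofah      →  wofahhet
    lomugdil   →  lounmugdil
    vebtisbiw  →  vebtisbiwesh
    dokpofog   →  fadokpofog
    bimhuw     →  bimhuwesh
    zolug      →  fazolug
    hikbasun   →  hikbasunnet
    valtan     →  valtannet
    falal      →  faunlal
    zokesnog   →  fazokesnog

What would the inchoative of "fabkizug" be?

"fabkizug" ends in -g. The stems ending in -g (zokesnog → fazokesnog, zolug → fazolug, dokpofog → fadokpofog) add the prefix fa-.
So fabkizug → fafabkizug.

fafabkizug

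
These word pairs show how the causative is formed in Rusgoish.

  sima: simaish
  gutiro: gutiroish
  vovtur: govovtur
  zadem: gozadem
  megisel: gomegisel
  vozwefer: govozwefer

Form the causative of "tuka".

tukaish

"tuka" ends in a vowel. The stems ending in a vowel (sima → simaish, gutiro → gutiroish) add -ish.
The other pattern: stems ending in a consonant add the prefix go-.
So tuka → tukaish.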